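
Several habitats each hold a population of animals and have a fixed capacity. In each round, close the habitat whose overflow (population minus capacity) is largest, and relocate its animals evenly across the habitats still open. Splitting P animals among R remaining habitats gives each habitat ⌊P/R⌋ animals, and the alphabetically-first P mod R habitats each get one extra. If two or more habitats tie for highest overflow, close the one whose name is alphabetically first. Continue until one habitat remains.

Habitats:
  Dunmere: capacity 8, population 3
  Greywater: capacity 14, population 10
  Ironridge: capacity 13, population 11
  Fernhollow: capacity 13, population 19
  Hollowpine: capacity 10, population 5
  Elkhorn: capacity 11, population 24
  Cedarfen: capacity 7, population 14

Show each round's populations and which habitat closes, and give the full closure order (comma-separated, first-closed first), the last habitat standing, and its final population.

Closure order: Elkhorn, Cedarfen, Fernhollow, Greywater, Dunmere, Ironridge
Last habitat: Hollowpine with 86 animals

Round 1: Cedarfen=14 Dunmere=3 Elkhorn=24 Fernhollow=19 Greywater=10 Hollowpine=5 Ironridge=11 → close Elkhorn (overflow 13)
  24÷6 = 4 each, +1 to first 0
Round 2: Cedarfen=18 Dunmere=7 Fernhollow=23 Greywater=14 Hollowpine=9 Ironridge=15 → close Cedarfen (overflow 11)
  18÷5 = 3 each, +1 to first 3
Round 3: Dunmere=11 Fernhollow=27 Greywater=18 Hollowpine=12 Ironridge=18 → close Fernhollow (overflow 14)
  27÷4 = 6 each, +1 to first 3
Round 4: Dunmere=18 Greywater=25 Hollowpine=19 Ironridge=24 → close Greywater (overflow 11)
  25÷3 = 8 each, +1 to first 1
Round 5: Dunmere=27 Hollowpine=27 Ironridge=32 → close Dunmere (overflow 19)
  27÷2 = 13 each, +1 to first 1
Round 6: Hollowpine=41 Ironridge=45 → close Ironridge (overflow 32)
  45÷1 = 45 each, +1 to first 0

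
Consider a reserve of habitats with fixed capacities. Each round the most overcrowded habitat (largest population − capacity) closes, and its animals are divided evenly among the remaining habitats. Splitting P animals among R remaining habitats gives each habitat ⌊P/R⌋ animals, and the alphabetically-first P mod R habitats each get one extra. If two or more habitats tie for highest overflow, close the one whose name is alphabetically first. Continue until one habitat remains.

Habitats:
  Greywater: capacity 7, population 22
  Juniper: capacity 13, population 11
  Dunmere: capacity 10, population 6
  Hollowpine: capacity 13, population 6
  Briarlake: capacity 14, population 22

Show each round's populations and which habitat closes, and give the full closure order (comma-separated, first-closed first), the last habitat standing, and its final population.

Round 1: Briarlake=22 Dunmere=6 Greywater=22 Hollowpine=6 Juniper=11 → close Greywater (overflow 15)
  22÷4 = 5 each, +1 to first 2
Round 2: Briarlake=28 Dunmere=12 Hollowpine=11 Juniper=16 → close Briarlake (overflow 14)
  28÷3 = 9 each, +1 to first 1
Round 3: Dunmere=22 Hollowpine=20 Juniper=25 → close Dunmere (overflow 12)
  22÷2 = 11 each, +1 to first 0
Round 4: Hollowpine=31 Juniper=36 → close Juniper (overflow 23)
  36÷1 = 36 each, +1 to first 0

Closure order: Greywater, Briarlake, Dunmere, Juniper
Last habitat: Hollowpine with 67 animals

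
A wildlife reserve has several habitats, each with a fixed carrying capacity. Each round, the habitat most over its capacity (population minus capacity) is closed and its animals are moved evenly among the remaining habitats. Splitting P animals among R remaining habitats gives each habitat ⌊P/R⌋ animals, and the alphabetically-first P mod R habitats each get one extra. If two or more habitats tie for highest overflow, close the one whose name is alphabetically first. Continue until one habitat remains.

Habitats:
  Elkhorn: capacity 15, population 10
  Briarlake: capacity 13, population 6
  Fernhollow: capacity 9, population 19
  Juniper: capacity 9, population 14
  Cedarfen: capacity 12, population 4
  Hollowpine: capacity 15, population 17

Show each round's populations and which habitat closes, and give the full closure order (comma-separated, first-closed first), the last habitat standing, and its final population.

Closure order: Fernhollow, Juniper, Hollowpine, Briarlake, Elkhorn
Last habitat: Cedarfen with 70 animals

Round 1: Briarlake=6 Cedarfen=4 Elkhorn=10 Fernhollow=19 Hollowpine=17 Juniper=14 → close Fernhollow (overflow 10)
  19÷5 = 3 each, +1 to first 4
Round 2: Briarlake=10 Cedarfen=8 Elkhorn=14 Hollowpine=21 Juniper=17 → close Juniper (overflow 8)
  17÷4 = 4 each, +1 to first 1
Round 3: Briarlake=15 Cedarfen=12 Elkhorn=18 Hollowpine=25 → close Hollowpine (overflow 10)
  25÷3 = 8 each, +1 to first 1
Round 4: Briarlake=24 Cedarfen=20 Elkhorn=26 → close Briarlake (overflow 11)
  24÷2 = 12 each, +1 to first 0
Round 5: Cedarfen=32 Elkhorn=38 → close Elkhorn (overflow 23)
  38÷1 = 38 each, +1 to first 0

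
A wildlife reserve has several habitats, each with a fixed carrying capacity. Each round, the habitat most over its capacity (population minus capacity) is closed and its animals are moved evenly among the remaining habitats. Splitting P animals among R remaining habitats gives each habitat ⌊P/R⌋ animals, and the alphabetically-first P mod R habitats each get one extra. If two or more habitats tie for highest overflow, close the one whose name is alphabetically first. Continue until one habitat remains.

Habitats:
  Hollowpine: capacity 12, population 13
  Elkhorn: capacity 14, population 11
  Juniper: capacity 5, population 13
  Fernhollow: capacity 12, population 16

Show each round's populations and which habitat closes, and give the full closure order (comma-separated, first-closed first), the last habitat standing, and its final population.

Round 1: Elkhorn=11 Fernhollow=16 Hollowpine=13 Juniper=13 → close Juniper (overflow 8)
  13÷3 = 4 each, +1 to first 1
Round 2: Elkhorn=16 Fernhollow=20 Hollowpine=17 → close Fernhollow (overflow 8)
  20÷2 = 10 each, +1 to first 0
Round 3: Elkhorn=26 Hollowpine=27 → close Hollowpine (overflow 15)
  27÷1 = 27 each, +1 to first 0

Closure order: Juniper, Fernhollow, Hollowpine
Last habitat: Elkhorn with 53 animals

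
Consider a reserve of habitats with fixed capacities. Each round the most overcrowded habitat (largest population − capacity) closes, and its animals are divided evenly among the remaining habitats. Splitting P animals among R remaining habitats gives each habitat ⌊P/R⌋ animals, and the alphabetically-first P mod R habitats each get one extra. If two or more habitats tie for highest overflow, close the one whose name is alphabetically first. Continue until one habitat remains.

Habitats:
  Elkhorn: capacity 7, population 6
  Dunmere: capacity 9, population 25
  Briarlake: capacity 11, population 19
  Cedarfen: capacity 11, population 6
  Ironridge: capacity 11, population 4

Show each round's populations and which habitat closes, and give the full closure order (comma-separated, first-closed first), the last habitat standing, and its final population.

Closure order: Dunmere, Briarlake, Elkhorn, Cedarfen
Last habitat: Ironridge with 60 animals

Round 1: Briarlake=19 Cedarfen=6 Dunmere=25 Elkhorn=6 Ironridge=4 → close Dunmere (overflow 16)
  25÷4 = 6 each, +1 to first 1
Round 2: Briarlake=26 Cedarfen=12 Elkhorn=12 Ironridge=10 → close Briarlake (overflow 15)
  26÷3 = 8 each, +1 to first 2
Round 3: Cedarfen=21 Elkhorn=21 Ironridge=18 → close Elkhorn (overflow 14)
  21÷2 = 10 each, +1 to first 1
Round 4: Cedarfen=32 Ironridge=28 → close Cedarfen (overflow 21)
  32÷1 = 32 each, +1 to first 0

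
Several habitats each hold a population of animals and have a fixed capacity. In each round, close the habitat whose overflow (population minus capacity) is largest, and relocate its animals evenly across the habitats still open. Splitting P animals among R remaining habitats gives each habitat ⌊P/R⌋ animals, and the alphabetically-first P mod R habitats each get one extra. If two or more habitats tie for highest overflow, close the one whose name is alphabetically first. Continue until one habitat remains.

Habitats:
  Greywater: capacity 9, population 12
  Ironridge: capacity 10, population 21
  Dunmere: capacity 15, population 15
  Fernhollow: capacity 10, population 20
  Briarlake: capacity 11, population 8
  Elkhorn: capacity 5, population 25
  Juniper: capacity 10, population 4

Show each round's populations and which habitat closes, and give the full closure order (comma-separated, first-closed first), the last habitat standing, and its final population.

Closure order: Elkhorn, Ironridge, Fernhollow, Greywater, Briarlake, Dunmere
Last habitat: Juniper with 105 animals

Round 1: Briarlake=8 Dunmere=15 Elkhorn=25 Fernhollow=20 Greywater=12 Ironridge=21 Juniper=4 → close Elkhorn (overflow 20)
  25÷6 = 4 each, +1 to first 1
Round 2: Briarlake=13 Dunmere=19 Fernhollow=24 Greywater=16 Ironridge=25 Juniper=8 → close Ironridge (overflow 15)
  25÷5 = 5 each, +1 to first 0
Round 3: Briarlake=18 Dunmere=24 Fernhollow=29 Greywater=21 Juniper=13 → close Fernhollow (overflow 19)
  29÷4 = 7 each, +1 to first 1
Round 4: Briarlake=26 Dunmere=31 Greywater=28 Juniper=20 → close Greywater (overflow 19)
  28÷3 = 9 each, +1 to first 1
Round 5: Briarlake=36 Dunmere=40 Juniper=29 → close Briarlake (overflow 25)
  36÷2 = 18 each, +1 to first 0
Round 6: Dunmere=58 Juniper=47 → close Dunmere (overflow 43)
  58÷1 = 58 each, +1 to first 0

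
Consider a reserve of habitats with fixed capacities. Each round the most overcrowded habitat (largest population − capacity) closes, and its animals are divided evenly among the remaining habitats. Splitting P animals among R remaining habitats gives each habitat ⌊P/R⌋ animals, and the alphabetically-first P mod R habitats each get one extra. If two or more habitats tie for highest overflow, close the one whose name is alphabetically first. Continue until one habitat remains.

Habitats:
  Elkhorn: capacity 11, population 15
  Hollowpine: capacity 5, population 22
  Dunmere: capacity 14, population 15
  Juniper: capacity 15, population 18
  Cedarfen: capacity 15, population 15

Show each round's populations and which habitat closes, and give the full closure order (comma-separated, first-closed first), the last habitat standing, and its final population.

Closure order: Hollowpine, Elkhorn, Dunmere, Juniper
Last habitat: Cedarfen with 85 animals

Round 1: Cedarfen=15 Dunmere=15 Elkhorn=15 Hollowpine=22 Juniper=18 → close Hollowpine (overflow 17)
  22÷4 = 5 each, +1 to first 2
Round 2: Cedarfen=21 Dunmere=21 Elkhorn=20 Juniper=23 → close Elkhorn (overflow 9)
  20÷3 = 6 each, +1 to first 2
Round 3: Cedarfen=28 Dunmere=28 Juniper=29 → close Dunmere (overflow 14)
  28÷2 = 14 each, +1 to first 0
Round 4: Cedarfen=42 Juniper=43 → close Juniper (overflow 28)
  43÷1 = 43 each, +1 to first 0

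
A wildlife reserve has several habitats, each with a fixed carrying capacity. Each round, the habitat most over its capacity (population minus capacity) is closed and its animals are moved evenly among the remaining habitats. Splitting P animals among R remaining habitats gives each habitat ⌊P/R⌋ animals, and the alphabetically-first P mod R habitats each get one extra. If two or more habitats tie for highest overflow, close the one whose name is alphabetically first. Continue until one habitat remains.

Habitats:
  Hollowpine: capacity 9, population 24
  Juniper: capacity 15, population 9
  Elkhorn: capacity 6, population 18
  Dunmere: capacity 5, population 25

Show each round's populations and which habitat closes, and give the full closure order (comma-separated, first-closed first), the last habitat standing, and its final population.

Closure order: Dunmere, Hollowpine, Elkhorn
Last habitat: Juniper with 76 animals

Round 1: Dunmere=25 Elkhorn=18 Hollowpine=24 Juniper=9 → close Dunmere (overflow 20)
  25÷3 = 8 each, +1 to first 1
Round 2: Elkhorn=27 Hollowpine=32 Juniper=17 → close Hollowpine (overflow 23)
  32÷2 = 16 each, +1 to first 0
Round 3: Elkhorn=43 Juniper=33 → close Elkhorn (overflow 37)
  43÷1 = 43 each, +1 to first 0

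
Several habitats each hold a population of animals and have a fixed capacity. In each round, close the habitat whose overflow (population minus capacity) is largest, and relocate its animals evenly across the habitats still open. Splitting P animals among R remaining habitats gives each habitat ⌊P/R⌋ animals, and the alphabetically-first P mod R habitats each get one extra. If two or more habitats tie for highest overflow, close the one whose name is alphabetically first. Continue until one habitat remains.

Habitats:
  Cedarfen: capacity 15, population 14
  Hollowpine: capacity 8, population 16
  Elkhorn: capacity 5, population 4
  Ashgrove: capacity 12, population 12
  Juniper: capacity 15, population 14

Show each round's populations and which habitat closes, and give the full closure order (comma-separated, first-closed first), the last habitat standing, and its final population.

Closure order: Hollowpine, Ashgrove, Cedarfen, Elkhorn
Last habitat: Juniper with 60 animals

Round 1: Ashgrove=12 Cedarfen=14 Elkhorn=4 Hollowpine=16 Juniper=14 → close Hollowpine (overflow 8)
  16÷4 = 4 each, +1 to first 0
Round 2: Ashgrove=16 Cedarfen=18 Elkhorn=8 Juniper=18 → close Ashgrove (overflow 4)
  16÷3 = 5 each, +1 to first 1
Round 3: Cedarfen=24 Elkhorn=13 Juniper=23 → close Cedarfen (overflow 9)
  24÷2 = 12 each, +1 to first 0
Round 4: Elkhorn=25 Juniper=35 → close Elkhorn (overflow 20)
  25÷1 = 25 each, +1 to first 0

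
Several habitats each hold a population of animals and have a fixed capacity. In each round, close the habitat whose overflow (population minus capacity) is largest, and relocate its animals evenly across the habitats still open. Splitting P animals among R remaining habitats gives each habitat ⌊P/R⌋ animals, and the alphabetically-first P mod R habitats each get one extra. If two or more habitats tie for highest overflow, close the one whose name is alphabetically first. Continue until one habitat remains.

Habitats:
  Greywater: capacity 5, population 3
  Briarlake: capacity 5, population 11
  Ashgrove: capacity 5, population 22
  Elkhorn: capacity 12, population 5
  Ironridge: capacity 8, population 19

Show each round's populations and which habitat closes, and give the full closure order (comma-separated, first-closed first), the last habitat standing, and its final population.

Round 1: Ashgrove=22 Briarlake=11 Elkhorn=5 Greywater=3 Ironridge=19 → close Ashgrove (overflow 17)
  22÷4 = 5 each, +1 to first 2
Round 2: Briarlake=17 Elkhorn=11 Greywater=8 Ironridge=24 → close Ironridge (overflow 16)
  24÷3 = 8 each, +1 to first 0
Round 3: Briarlake=25 Elkhorn=19 Greywater=16 → close Briarlake (overflow 20)
  25÷2 = 12 each, +1 to first 1
Round 4: Elkhorn=32 Greywater=28 → close Greywater (overflow 23)
  28÷1 = 28 each, +1 to first 0

Closure order: Ashgrove, Ironridge, Briarlake, Greywater
Last habitat: Elkhorn with 60 animals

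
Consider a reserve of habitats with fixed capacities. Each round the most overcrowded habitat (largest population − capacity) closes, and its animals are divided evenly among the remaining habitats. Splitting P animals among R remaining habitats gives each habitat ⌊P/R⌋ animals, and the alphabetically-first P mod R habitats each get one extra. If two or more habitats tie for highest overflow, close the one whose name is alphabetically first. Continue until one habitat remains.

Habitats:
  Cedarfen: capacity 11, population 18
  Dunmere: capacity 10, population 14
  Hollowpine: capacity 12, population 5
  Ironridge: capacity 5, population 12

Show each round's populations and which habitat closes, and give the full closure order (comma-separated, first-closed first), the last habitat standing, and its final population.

Closure order: Cedarfen, Ironridge, Dunmere
Last habitat: Hollowpine with 49 animals

Round 1: Cedarfen=18 Dunmere=14 Hollowpine=5 Ironridge=12 → close Cedarfen (overflow 7)
  18÷3 = 6 each, +1 to first 0
Round 2: Dunmere=20 Hollowpine=11 Ironridge=18 → close Ironridge (overflow 13)
  18÷2 = 9 each, +1 to first 0
Round 3: Dunmere=29 Hollowpine=20 → close Dunmere (overflow 19)
  29÷1 = 29 each, +1 to first 0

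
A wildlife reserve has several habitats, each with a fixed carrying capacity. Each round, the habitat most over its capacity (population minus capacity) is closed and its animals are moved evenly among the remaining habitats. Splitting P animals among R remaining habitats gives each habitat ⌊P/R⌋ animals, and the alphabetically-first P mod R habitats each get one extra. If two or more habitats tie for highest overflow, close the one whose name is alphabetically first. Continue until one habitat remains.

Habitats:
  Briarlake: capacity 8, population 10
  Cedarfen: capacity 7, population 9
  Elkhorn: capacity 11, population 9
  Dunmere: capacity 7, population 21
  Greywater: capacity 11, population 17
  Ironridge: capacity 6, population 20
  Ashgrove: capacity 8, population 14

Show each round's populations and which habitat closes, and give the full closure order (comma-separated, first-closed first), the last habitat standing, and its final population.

Closure order: Dunmere, Ironridge, Ashgrove, Greywater, Briarlake, Cedarfen
Last habitat: Elkhorn with 100 animals

Round 1: Ashgrove=14 Briarlake=10 Cedarfen=9 Dunmere=21 Elkhorn=9 Greywater=17 Ironridge=20 → close Dunmere (overflow 14)
  21÷6 = 3 each, +1 to first 3
Round 2: Ashgrove=18 Briarlake=14 Cedarfen=13 Elkhorn=12 Greywater=20 Ironridge=23 → close Ironridge (overflow 17)
  23÷5 = 4 each, +1 to first 3
Round 3: Ashgrove=23 Briarlake=19 Cedarfen=18 Elkhorn=16 Greywater=24 → close Ashgrove (overflow 15)
  23÷4 = 5 each, +1 to first 3
Round 4: Briarlake=25 Cedarfen=24 Elkhorn=22 Greywater=29 → close Greywater (overflow 18)
  29÷3 = 9 each, +1 to first 2
Round 5: Briarlake=35 Cedarfen=34 Elkhorn=31 → close Briarlake (overflow 27)
  35÷2 = 17 each, +1 to first 1
Round 6: Cedarfen=52 Elkhorn=48 → close Cedarfen (overflow 45)
  52÷1 = 52 each, +1 to first 0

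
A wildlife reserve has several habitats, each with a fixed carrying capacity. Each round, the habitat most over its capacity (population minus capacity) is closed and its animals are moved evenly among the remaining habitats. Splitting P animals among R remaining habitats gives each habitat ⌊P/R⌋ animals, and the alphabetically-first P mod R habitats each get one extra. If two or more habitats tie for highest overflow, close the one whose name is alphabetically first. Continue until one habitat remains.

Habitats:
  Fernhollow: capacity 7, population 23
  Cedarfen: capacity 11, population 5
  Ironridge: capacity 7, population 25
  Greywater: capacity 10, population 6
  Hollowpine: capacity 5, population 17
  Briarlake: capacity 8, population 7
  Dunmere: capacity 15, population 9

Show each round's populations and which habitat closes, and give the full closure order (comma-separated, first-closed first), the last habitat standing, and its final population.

Closure order: Ironridge, Fernhollow, Hollowpine, Briarlake, Cedarfen, Greywater
Last habitat: Dunmere with 92 animals

Round 1: Briarlake=7 Cedarfen=5 Dunmere=9 Fernhollow=23 Greywater=6 Hollowpine=17 Ironridge=25 → close Ironridge (overflow 18)
  25÷6 = 4 each, +1 to first 1
Round 2: Briarlake=12 Cedarfen=9 Dunmere=13 Fernhollow=27 Greywater=10 Hollowpine=21 → close Fernhollow (overflow 20)
  27÷5 = 5 each, +1 to first 2
Round 3: Briarlake=18 Cedarfen=15 Dunmere=18 Greywater=15 Hollowpine=26 → close Hollowpine (overflow 21)
  26÷4 = 6 each, +1 to first 2
Round 4: Briarlake=25 Cedarfen=22 Dunmere=24 Greywater=21 → close Briarlake (overflow 17)
  25÷3 = 8 each, +1 to first 1
Round 5: Cedarfen=31 Dunmere=32 Greywater=29 → close Cedarfen (overflow 20)
  31÷2 = 15 each, +1 to first 1
Round 6: Dunmere=48 Greywater=44 → close Greywater (overflow 34)
  44÷1 = 44 each, +1 to first 0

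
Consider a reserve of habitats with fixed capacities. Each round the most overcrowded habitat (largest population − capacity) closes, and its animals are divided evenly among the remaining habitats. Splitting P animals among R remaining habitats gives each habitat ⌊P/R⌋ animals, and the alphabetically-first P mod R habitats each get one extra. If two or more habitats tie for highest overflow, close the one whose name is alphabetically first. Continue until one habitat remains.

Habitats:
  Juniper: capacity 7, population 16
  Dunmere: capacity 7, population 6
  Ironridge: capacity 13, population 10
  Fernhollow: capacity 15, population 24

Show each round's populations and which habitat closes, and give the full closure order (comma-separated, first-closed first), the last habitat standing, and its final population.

Round 1: Dunmere=6 Fernhollow=24 Ironridge=10 Juniper=16 → close Fernhollow (overflow 9)
  24÷3 = 8 each, +1 to first 0
Round 2: Dunmere=14 Ironridge=18 Juniper=24 → close Juniper (overflow 17)
  24÷2 = 12 each, +1 to first 0
Round 3: Dunmere=26 Ironridge=30 → close Dunmere (overflow 19)
  26÷1 = 26 each, +1 to first 0

Closure order: Fernhollow, Juniper, Dunmere
Last habitat: Ironridge with 56 animals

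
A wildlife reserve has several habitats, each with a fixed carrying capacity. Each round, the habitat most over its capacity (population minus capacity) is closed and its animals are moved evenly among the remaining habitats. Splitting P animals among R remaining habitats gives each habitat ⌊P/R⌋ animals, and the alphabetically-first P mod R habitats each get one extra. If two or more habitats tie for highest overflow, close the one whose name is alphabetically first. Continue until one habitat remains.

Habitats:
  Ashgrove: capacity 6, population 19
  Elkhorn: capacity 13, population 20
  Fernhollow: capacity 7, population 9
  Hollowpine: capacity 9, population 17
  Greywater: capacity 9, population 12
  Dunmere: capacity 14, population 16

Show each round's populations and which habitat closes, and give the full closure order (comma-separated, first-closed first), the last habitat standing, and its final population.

Closure order: Ashgrove, Elkhorn, Hollowpine, Dunmere, Fernhollow
Last habitat: Greywater with 93 animals

Round 1: Ashgrove=19 Dunmere=16 Elkhorn=20 Fernhollow=9 Greywater=12 Hollowpine=17 → close Ashgrove (overflow 13)
  19÷5 = 3 each, +1 to first 4
Round 2: Dunmere=20 Elkhorn=24 Fernhollow=13 Greywater=16 Hollowpine=20 → close Elkhorn (overflow 11)
  24÷4 = 6 each, +1 to first 0
Round 3: Dunmere=26 Fernhollow=19 Greywater=22 Hollowpine=26 → close Hollowpine (overflow 17)
  26÷3 = 8 each, +1 to first 2
Round 4: Dunmere=35 Fernhollow=28 Greywater=30 → close Dunmere (overflow 21)
  35÷2 = 17 each, +1 to first 1
Round 5: Fernhollow=46 Greywater=47 → close Fernhollow (overflow 39)
  46÷1 = 46 each, +1 to first 0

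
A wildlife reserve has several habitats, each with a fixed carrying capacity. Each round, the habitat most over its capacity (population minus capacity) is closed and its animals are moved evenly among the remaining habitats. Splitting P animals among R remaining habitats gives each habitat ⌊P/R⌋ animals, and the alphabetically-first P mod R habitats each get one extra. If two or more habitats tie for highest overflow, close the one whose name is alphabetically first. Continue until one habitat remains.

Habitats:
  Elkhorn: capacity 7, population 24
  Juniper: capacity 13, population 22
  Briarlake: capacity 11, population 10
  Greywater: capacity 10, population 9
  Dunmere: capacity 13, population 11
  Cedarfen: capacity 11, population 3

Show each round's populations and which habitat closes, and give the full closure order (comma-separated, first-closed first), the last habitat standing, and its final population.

Closure order: Elkhorn, Juniper, Briarlake, Greywater, Dunmere
Last habitat: Cedarfen with 79 animals

Round 1: Briarlake=10 Cedarfen=3 Dunmere=11 Elkhorn=24 Greywater=9 Juniper=22 → close Elkhorn (overflow 17)
  24÷5 = 4 each, +1 to first 4
Round 2: Briarlake=15 Cedarfen=8 Dunmere=16 Greywater=14 Juniper=26 → close Juniper (overflow 13)
  26÷4 = 6 each, +1 to first 2
Round 3: Briarlake=22 Cedarfen=15 Dunmere=22 Greywater=20 → close Briarlake (overflow 11)
  22÷3 = 7 each, +1 to first 1
Round 4: Cedarfen=23 Dunmere=29 Greywater=27 → close Greywater (overflow 17)
  27÷2 = 13 each, +1 to first 1
Round 5: Cedarfen=37 Dunmere=42 → close Dunmere (overflow 29)
  42÷1 = 42 each, +1 to first 0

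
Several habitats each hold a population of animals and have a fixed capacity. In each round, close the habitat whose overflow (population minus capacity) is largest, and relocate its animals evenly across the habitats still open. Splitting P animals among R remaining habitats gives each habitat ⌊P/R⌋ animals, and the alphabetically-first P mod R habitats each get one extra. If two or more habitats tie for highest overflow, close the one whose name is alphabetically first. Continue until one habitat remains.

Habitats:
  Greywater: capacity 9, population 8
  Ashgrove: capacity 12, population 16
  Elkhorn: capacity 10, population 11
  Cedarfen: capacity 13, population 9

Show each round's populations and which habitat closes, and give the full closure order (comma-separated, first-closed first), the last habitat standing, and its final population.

Closure order: Ashgrove, Elkhorn, Greywater
Last habitat: Cedarfen with 44 animals

Round 1: Ashgrove=16 Cedarfen=9 Elkhorn=11 Greywater=8 → close Ashgrove (overflow 4)
  16÷3 = 5 each, +1 to first 1
Round 2: Cedarfen=15 Elkhorn=16 Greywater=13 → close Elkhorn (overflow 6)
  16÷2 = 8 each, +1 to first 0
Round 3: Cedarfen=23 Greywater=21 → close Greywater (overflow 12)
  21÷1 = 21 each, +1 to first 0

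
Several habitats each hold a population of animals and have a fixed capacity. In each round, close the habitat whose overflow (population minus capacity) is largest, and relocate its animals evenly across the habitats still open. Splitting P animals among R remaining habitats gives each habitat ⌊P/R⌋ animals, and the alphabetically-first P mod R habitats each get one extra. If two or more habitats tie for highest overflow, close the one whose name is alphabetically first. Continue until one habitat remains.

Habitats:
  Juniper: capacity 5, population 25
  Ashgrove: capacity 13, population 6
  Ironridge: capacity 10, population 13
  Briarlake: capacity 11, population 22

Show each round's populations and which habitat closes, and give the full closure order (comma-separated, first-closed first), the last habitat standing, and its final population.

Closure order: Juniper, Briarlake, Ironridge
Last habitat: Ashgrove with 66 animals

Round 1: Ashgrove=6 Briarlake=22 Ironridge=13 Juniper=25 → close Juniper (overflow 20)
  25÷3 = 8 each, +1 to first 1
Round 2: Ashgrove=15 Briarlake=30 Ironridge=21 → close Briarlake (overflow 19)
  30÷2 = 15 each, +1 to first 0
Round 3: Ashgrove=30 Ironridge=36 → close Ironridge (overflow 26)
  36÷1 = 36 each, +1 to first 0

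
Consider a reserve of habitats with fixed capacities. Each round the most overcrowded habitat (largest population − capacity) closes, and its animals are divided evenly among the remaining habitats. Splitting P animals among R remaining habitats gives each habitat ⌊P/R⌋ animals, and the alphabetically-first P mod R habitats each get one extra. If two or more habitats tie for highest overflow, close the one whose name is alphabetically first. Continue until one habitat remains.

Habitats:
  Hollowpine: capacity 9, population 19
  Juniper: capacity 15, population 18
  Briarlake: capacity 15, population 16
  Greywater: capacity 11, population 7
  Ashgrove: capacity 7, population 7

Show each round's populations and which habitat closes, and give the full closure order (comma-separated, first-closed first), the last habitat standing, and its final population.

Round 1: Ashgrove=7 Briarlake=16 Greywater=7 Hollowpine=19 Juniper=18 → close Hollowpine (overflow 10)
  19÷4 = 4 each, +1 to first 3
Round 2: Ashgrove=12 Briarlake=21 Greywater=12 Juniper=22 → close Juniper (overflow 7)
  22÷3 = 7 each, +1 to first 1
Round 3: Ashgrove=20 Briarlake=28 Greywater=19 → close Ashgrove (overflow 13)
  20÷2 = 10 each, +1 to first 0
Round 4: Briarlake=38 Greywater=29 → close Briarlake (overflow 23)
  38÷1 = 38 each, +1 to first 0

Closure order: Hollowpine, Juniper, Ashgrove, Briarlake
Last habitat: Greywater with 67 animals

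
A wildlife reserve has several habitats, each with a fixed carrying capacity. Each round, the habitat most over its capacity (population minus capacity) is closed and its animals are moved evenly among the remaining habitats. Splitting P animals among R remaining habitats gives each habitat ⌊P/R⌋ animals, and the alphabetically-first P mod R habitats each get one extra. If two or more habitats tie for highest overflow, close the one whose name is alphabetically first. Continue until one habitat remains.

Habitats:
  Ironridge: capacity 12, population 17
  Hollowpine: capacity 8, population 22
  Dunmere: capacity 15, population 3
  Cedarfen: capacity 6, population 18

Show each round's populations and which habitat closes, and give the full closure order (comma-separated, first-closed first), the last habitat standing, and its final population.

Round 1: Cedarfen=18 Dunmere=3 Hollowpine=22 Ironridge=17 → close Hollowpine (overflow 14)
  22÷3 = 7 each, +1 to first 1
Round 2: Cedarfen=26 Dunmere=10 Ironridge=24 → close Cedarfen (overflow 20)
  26÷2 = 13 each, +1 to first 0
Round 3: Dunmere=23 Ironridge=37 → close Ironridge (overflow 25)
  37÷1 = 37 each, +1 to first 0

Closure order: Hollowpine, Cedarfen, Ironridge
Last habitat: Dunmere with 60 animals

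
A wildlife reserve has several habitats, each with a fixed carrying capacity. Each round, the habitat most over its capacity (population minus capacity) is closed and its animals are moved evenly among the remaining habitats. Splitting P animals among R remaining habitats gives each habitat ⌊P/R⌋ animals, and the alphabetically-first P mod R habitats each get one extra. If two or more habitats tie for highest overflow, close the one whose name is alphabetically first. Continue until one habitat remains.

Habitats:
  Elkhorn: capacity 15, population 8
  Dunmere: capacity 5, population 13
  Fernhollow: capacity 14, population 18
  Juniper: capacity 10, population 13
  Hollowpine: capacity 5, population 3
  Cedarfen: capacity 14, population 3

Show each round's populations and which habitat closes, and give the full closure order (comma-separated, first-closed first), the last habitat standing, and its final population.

Closure order: Dunmere, Fernhollow, Juniper, Hollowpine, Elkhorn
Last habitat: Cedarfen with 58 animals

Round 1: Cedarfen=3 Dunmere=13 Elkhorn=8 Fernhollow=18 Hollowpine=3 Juniper=13 → close Dunmere (overflow 8)
  13÷5 = 2 each, +1 to first 3
Round 2: Cedarfen=6 Elkhorn=11 Fernhollow=21 Hollowpine=5 Juniper=15 → close Fernhollow (overflow 7)
  21÷4 = 5 each, +1 to first 1
Round 3: Cedarfen=12 Elkhorn=16 Hollowpine=10 Juniper=20 → close Juniper (overflow 10)
  20÷3 = 6 each, +1 to first 2
Round 4: Cedarfen=19 Elkhorn=23 Hollowpine=16 → close Hollowpine (overflow 11)
  16÷2 = 8 each, +1 to first 0
Round 5: Cedarfen=27 Elkhorn=31 → close Elkhorn (overflow 16)
  31÷1 = 31 each, +1 to first 0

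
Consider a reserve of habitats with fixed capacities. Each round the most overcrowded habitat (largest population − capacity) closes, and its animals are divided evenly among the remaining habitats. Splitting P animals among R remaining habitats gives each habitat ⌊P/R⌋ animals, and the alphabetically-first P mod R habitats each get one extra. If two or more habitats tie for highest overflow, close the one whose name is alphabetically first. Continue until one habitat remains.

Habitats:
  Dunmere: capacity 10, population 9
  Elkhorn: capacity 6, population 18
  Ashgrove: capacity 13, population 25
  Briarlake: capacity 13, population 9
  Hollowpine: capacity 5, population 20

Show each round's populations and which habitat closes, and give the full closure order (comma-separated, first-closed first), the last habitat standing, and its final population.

Round 1: Ashgrove=25 Briarlake=9 Dunmere=9 Elkhorn=18 Hollowpine=20 → close Hollowpine (overflow 15)
  20÷4 = 5 each, +1 to first 0
Round 2: Ashgrove=30 Briarlake=14 Dunmere=14 Elkhorn=23 → close Ashgrove (overflow 17)
  30÷3 = 10 each, +1 to first 0
Round 3: Briarlake=24 Dunmere=24 Elkhorn=33 → close Elkhorn (overflow 27)
  33÷2 = 16 each, +1 to first 1
Round 4: Briarlake=41 Dunmere=40 → close Dunmere (overflow 30)
  40÷1 = 40 each, +1 to first 0

Closure order: Hollowpine, Ashgrove, Elkhorn, Dunmere
Last habitat: Briarlake with 81 animals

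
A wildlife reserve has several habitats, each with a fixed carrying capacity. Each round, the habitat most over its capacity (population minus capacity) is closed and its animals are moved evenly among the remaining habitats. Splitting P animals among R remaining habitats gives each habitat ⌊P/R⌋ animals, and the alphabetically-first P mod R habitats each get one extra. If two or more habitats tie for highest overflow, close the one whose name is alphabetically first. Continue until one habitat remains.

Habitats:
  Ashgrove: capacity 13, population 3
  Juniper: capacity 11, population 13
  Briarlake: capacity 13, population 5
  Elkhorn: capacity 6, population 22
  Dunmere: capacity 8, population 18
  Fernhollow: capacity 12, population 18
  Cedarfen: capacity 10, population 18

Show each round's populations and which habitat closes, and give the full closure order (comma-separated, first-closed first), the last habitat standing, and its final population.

Closure order: Elkhorn, Dunmere, Cedarfen, Fernhollow, Juniper, Briarlake
Last habitat: Ashgrove with 97 animals

Round 1: Ashgrove=3 Briarlake=5 Cedarfen=18 Dunmere=18 Elkhorn=22 Fernhollow=18 Juniper=13 → close Elkhorn (overflow 16)
  22÷6 = 3 each, +1 to first 4
Round 2: Ashgrove=7 Briarlake=9 Cedarfen=22 Dunmere=22 Fernhollow=21 Juniper=16 → close Dunmere (overflow 14)
  22÷5 = 4 each, +1 to first 2
Round 3: Ashgrove=12 Briarlake=14 Cedarfen=26 Fernhollow=25 Juniper=20 → close Cedarfen (overflow 16)
  26÷4 = 6 each, +1 to first 2
Round 4: Ashgrove=19 Briarlake=21 Fernhollow=31 Juniper=26 → close Fernhollow (overflow 19)
  31÷3 = 10 each, +1 to first 1
Round 5: Ashgrove=30 Briarlake=31 Juniper=36 → close Juniper (overflow 25)
  36÷2 = 18 each, +1 to first 0
Round 6: Ashgrove=48 Briarlake=49 → close Briarlake (overflow 36)
  49÷1 = 49 each, +1 to first 0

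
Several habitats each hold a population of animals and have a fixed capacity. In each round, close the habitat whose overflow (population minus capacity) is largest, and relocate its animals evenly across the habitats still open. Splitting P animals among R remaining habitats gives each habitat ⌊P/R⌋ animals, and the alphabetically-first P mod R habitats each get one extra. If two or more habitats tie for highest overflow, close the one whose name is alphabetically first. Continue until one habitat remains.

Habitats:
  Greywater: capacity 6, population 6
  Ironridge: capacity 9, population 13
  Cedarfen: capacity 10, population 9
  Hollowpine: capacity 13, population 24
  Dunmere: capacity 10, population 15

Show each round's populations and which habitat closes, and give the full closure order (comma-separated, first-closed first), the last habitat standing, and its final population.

Closure order: Hollowpine, Dunmere, Ironridge, Greywater
Last habitat: Cedarfen with 67 animals

Round 1: Cedarfen=9 Dunmere=15 Greywater=6 Hollowpine=24 Ironridge=13 → close Hollowpine (overflow 11)
  24÷4 = 6 each, +1 to first 0
Round 2: Cedarfen=15 Dunmere=21 Greywater=12 Ironridge=19 → close Dunmere (overflow 11)
  21÷3 = 7 each, +1 to first 0
Round 3: Cedarfen=22 Greywater=19 Ironridge=26 → close Ironridge (overflow 17)
  26÷2 = 13 each, +1 to first 0
Round 4: Cedarfen=35 Greywater=32 → close Greywater (overflow 26)
  32÷1 = 32 each, +1 to first 0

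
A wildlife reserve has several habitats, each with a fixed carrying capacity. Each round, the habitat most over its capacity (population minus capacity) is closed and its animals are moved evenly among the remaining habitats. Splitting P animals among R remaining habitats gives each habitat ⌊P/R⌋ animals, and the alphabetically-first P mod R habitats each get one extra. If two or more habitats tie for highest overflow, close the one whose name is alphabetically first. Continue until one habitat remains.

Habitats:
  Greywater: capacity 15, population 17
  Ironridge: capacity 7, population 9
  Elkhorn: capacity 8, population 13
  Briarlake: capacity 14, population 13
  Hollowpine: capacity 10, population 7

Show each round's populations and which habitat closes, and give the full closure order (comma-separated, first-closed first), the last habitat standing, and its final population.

Closure order: Elkhorn, Greywater, Ironridge, Briarlake
Last habitat: Hollowpine with 59 animals

Round 1: Briarlake=13 Elkhorn=13 Greywater=17 Hollowpine=7 Ironridge=9 → close Elkhorn (overflow 5)
  13÷4 = 3 each, +1 to first 1
Round 2: Briarlake=17 Greywater=20 Hollowpine=10 Ironridge=12 → close Greywater (overflow 5)
  20÷3 = 6 each, +1 to first 2
Round 3: Briarlake=24 Hollowpine=17 Ironridge=18 → close Ironridge (overflow 11)
  18÷2 = 9 each, +1 to first 0
Round 4: Briarlake=33 Hollowpine=26 → close Briarlake (overflow 19)
  33÷1 = 33 each, +1 to first 0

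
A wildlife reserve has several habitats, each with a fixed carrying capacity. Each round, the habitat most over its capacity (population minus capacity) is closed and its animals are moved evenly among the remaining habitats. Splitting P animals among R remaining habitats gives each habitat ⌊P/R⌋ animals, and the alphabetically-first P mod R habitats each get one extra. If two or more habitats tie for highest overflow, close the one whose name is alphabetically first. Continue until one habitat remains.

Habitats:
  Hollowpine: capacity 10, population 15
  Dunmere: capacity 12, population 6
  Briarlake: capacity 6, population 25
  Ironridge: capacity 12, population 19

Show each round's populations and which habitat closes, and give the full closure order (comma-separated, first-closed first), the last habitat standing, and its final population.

Closure order: Briarlake, Ironridge, Hollowpine
Last habitat: Dunmere with 65 animals

Round 1: Briarlake=25 Dunmere=6 Hollowpine=15 Ironridge=19 → close Briarlake (overflow 19)
  25÷3 = 8 each, +1 to first 1
Round 2: Dunmere=15 Hollowpine=23 Ironridge=27 → close Ironridge (overflow 15)
  27÷2 = 13 each, +1 to first 1
Round 3: Dunmere=29 Hollowpine=36 → close Hollowpine (overflow 26)
  36÷1 = 36 each, +1 to first 0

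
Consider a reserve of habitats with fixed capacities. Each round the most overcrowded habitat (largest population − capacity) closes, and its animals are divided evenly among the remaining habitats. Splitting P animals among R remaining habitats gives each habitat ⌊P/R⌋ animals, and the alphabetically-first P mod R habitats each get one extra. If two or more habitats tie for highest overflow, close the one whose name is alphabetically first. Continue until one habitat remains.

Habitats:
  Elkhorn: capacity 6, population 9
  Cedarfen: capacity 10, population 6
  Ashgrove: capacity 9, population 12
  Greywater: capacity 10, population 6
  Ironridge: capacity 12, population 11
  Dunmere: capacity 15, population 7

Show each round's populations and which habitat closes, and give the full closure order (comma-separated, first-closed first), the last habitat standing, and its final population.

Closure order: Ashgrove, Elkhorn, Ironridge, Cedarfen, Greywater
Last habitat: Dunmere with 51 animals

Round 1: Ashgrove=12 Cedarfen=6 Dunmere=7 Elkhorn=9 Greywater=6 Ironridge=11 → close Ashgrove (overflow 3)
  12÷5 = 2 each, +1 to first 2
Round 2: Cedarfen=9 Dunmere=10 Elkhorn=11 Greywater=8 Ironridge=13 → close Elkhorn (overflow 5)
  11÷4 = 2 each, +1 to first 3
Round 3: Cedarfen=12 Dunmere=13 Greywater=11 Ironridge=15 → close Ironridge (overflow 3)
  15÷3 = 5 each, +1 to first 0
Round 4: Cedarfen=17 Dunmere=18 Greywater=16 → close Cedarfen (overflow 7)
  17÷2 = 8 each, +1 to first 1
Round 5: Dunmere=27 Greywater=24 → close Greywater (overflow 14)
  24÷1 = 24 each, +1 to first 0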